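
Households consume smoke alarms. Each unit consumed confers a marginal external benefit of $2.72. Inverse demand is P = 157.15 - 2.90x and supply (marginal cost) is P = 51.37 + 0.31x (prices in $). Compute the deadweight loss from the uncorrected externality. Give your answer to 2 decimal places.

DWL = $1.15

Market equilibrium (private): 51.37 + 0.31x = 157.15 - 2.90x → x_m = 32.9533.
Social marginal benefit = demand + MEB = 159.87 - 2.90x.
Set SMB = MC: 159.87 - 2.90x = 51.37 + 0.31x → x* = 33.8006.
The welfare-loss triangle has base |x_m − x*| and height MEB(x_m) (the vertical gap between SMB and MC is zero at x* and MEB at x_m).
DWL = ½ × 0.8473 × 2.7200 = 1.1523.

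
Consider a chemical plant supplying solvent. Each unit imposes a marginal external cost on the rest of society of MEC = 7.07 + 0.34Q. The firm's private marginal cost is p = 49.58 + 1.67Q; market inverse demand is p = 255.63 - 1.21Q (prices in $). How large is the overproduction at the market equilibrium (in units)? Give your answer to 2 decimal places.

Market equilibrium (private): 49.58 + 1.67Q = 255.63 - 1.21Q → Q_m = 71.5451.
Social marginal cost = private MC + MEC = 56.65 + 2.01Q.
Set SMC = demand: 56.65 + 2.01Q = 255.63 - 1.21Q → Q* = 61.7950.
Gap = |71.5451 − 61.7950| = 9.7501.

9.75 units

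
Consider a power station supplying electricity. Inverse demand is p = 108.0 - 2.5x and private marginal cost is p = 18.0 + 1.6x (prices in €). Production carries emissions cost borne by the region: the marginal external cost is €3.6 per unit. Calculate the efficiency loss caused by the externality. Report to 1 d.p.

DWL = €1.6

Market equilibrium (private): 18.0 + 1.6x = 108.0 - 2.5x → x_m = 21.9512.
Social marginal cost = private MC + MEC = 21.6 + 1.6x.
Set SMC = demand: 21.6 + 1.6x = 108.0 - 2.5x → x* = 21.0732.
Height of the DWL triangle at x_m is SMC(x_m) − demand(x_m) = MEC(x_m) = 3.6000.
DWL = ½ × 0.8780 × 3.6000 = 1.5804.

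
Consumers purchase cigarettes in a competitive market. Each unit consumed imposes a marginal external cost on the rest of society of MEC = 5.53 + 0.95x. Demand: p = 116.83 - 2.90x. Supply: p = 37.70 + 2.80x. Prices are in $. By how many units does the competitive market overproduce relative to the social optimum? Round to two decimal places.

Market equilibrium (private): 37.70 + 2.80x = 116.83 - 2.90x → x_m = 13.8825.
Social marginal benefit = demand − MEC = 111.30 - 3.85x.
Set SMB = MC: 111.30 - 3.85x = 37.70 + 2.80x → x* = 11.0677.
Gap = |13.8825 − 11.0677| = 2.8148.

2.81 units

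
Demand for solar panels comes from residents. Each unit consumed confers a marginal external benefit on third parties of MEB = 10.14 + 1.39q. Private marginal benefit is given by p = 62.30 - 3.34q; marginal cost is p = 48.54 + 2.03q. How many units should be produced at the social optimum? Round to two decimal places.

Social marginal benefit = demand + MEB = 72.44 - 1.95q.
Set SMB = MC: 72.44 - 1.95q = 48.54 + 2.03q → q* = 6.0050.

q* = 6.01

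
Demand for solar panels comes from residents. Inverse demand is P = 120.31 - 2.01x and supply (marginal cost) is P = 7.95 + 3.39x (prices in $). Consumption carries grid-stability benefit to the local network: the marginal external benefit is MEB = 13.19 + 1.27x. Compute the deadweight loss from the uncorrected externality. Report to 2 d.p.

DWL = $190.00

Market equilibrium (private): 7.95 + 3.39x = 120.31 - 2.01x → x_m = 20.8074.
Social marginal benefit = demand + MEB = 133.50 - 0.74x.
Set SMB = MC: 133.50 - 0.74x = 7.95 + 3.39x → x* = 30.3995.
Height of the DWL triangle at x_m is SMB(x_m) − MC(x_m) = MEB(x_m) = 39.6154.
DWL = ½ × 9.5921 × 39.6154 = 189.9974.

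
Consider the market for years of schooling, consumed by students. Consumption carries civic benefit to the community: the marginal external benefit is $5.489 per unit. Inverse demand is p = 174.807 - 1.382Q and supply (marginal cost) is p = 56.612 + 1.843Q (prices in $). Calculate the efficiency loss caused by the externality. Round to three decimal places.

DWL = $4.671

Market equilibrium (private): 56.612 + 1.843Q = 174.807 - 1.382Q → Q_m = 36.6496.
Social marginal benefit = demand + MEB = 180.296 - 1.382Q.
Set SMB = MC: 180.296 - 1.382Q = 56.612 + 1.843Q → Q* = 38.3516.
Height of the DWL triangle at Q_m is SMB(Q_m) − MC(Q_m) = MEB(Q_m) = 5.4890.
DWL = ½ × 1.7020 × 5.4890 = 4.6711.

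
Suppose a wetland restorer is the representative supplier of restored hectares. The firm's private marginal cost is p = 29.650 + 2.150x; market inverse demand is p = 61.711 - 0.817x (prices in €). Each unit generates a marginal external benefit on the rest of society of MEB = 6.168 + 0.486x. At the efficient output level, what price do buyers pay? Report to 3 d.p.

P = €49.122

Social marginal cost = private MC − MEB = 23.482 + 1.664x.
Set SMC = demand: 23.482 + 1.664x = 61.711 - 0.817x → x* = 15.4087.
Consumer price on the demand curve at x*: 61.711 − 0.817×15.4087 = 49.1221.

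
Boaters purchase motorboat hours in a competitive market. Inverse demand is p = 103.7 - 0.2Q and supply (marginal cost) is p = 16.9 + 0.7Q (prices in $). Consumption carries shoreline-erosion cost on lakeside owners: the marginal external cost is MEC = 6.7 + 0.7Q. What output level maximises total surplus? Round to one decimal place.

Social marginal benefit = demand − MEC = 97.0 - 0.9Q.
Set SMB = MC: 97.0 - 0.9Q = 16.9 + 0.7Q → Q* = 50.0625.

Q* = 50.1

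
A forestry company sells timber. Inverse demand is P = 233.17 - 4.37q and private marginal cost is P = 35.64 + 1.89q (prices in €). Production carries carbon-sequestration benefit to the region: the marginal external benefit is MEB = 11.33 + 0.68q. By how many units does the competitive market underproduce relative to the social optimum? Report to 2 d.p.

5.88 units

Market equilibrium (private): 35.64 + 1.89q = 233.17 - 4.37q → q_m = 31.5543.
Social marginal cost = private MC − MEB = 24.31 + 1.21q.
Set SMC = demand: 24.31 + 1.21q = 233.17 - 4.37q → q* = 37.4301.
Gap = |31.5543 − 37.4301| = 5.8758.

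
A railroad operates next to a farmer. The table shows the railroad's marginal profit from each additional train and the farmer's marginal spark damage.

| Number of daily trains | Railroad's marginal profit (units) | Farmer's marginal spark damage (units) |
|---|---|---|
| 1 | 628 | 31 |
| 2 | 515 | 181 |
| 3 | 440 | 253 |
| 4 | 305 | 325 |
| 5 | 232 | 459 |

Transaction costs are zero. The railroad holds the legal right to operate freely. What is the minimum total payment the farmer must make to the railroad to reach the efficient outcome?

537

Left alone the railroad would choose level 5 (marginal profit stays positive).
Efficient level: k* = 3 (marginal profit ≥ marginal spark damage through 3).
The farmer must at least cover the railroad's forgone profit from cutting 5→3: 305 + 232 = 537.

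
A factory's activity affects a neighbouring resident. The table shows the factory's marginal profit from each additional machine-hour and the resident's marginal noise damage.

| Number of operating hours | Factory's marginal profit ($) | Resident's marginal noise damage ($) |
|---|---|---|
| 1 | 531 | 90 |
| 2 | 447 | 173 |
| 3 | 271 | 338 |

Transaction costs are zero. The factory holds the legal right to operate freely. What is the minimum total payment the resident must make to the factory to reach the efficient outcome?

$271

Left alone the factory would choose level 3 (marginal profit stays positive).
Efficient level: k* = 2 (marginal profit ≥ marginal noise damage through 2).
The resident must at least cover the factory's forgone profit from cutting 3→2: 271 = 271.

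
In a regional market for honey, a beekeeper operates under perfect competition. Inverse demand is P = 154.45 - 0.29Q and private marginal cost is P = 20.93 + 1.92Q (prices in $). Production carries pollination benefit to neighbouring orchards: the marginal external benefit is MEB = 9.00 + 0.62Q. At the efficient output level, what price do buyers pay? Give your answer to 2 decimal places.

Social marginal cost = private MC − MEB = 11.93 + 1.30Q.
Set SMC = demand: 11.93 + 1.30Q = 154.45 - 0.29Q → Q* = 89.6352.
Consumer price on the demand curve at Q*: 154.45 − 0.29×89.6352 = 128.4558.

P = $128.46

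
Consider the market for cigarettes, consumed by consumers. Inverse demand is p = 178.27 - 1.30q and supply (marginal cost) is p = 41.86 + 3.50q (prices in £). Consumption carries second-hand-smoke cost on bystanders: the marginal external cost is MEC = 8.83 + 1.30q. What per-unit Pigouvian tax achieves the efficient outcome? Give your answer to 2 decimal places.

Social marginal benefit = demand − MEC = 169.44 - 2.60q.
Set SMB = MC: 169.44 - 2.60q = 41.86 + 3.50q → q* = 20.9148.
The Pigouvian tax equals MEC at q*: 8.83 + 1.30×20.9148 = 36.0192.

tax = £36.02 per unit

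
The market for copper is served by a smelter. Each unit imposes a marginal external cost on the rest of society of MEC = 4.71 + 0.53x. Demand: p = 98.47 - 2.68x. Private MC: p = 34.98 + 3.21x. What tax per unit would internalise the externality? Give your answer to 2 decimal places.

tax = 9.56 per unit

Social marginal cost = private MC + MEC = 39.69 + 3.74x.
Set SMC = demand: 39.69 + 3.74x = 98.47 - 2.68x → x* = 9.1558.
The Pigouvian tax equals MEC at x*: 4.71 + 0.53×9.1558 = 9.5626.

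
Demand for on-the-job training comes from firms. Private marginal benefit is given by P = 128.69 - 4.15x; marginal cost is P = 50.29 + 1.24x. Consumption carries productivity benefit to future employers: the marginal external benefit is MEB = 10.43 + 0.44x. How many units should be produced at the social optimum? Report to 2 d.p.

Social marginal benefit = demand + MEB = 139.12 - 3.71x.
Set SMB = MC: 139.12 - 3.71x = 50.29 + 1.24x → x* = 17.9455.

x* = 17.95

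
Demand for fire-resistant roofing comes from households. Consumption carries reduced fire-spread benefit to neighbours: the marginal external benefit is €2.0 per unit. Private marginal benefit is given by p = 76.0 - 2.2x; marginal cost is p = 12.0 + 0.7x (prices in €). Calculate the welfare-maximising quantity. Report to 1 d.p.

x* = 22.8

Social marginal benefit = demand + MEB = 78.0 - 2.2x.
Set SMB = MC: 78.0 - 2.2x = 12.0 + 0.7x → x* = 22.7586.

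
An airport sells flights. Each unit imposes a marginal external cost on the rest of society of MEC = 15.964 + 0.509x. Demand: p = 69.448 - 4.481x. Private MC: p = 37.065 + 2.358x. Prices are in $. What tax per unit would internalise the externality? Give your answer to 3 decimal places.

Social marginal cost = private MC + MEC = 53.029 + 2.867x.
Set SMC = demand: 53.029 + 2.867x = 69.448 - 4.481x → x* = 2.2345.
The Pigouvian tax equals MEC at x*: 15.964 + 0.509×2.2345 = 17.1014.

tax = $17.101 per unit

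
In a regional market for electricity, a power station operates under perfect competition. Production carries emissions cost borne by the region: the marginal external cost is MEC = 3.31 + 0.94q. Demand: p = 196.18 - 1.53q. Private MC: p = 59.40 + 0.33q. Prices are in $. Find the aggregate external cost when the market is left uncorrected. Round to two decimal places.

Market equilibrium (private): 59.40 + 0.33q = 196.18 - 1.53q → q_m = 73.5376.
Total external cost = ∫₀^{q_m} (3.31 + 0.94q) dq = 3.31×73.5376 + ½×0.94×73.5376² = 2785.0654.

$2785.07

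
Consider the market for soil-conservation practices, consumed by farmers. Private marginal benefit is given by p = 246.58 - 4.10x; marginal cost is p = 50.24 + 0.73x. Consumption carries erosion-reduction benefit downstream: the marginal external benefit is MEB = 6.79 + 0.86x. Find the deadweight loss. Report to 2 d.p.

Market equilibrium (private): 50.24 + 0.73x = 246.58 - 4.10x → x_m = 40.6501.
Social marginal benefit = demand + MEB = 253.37 - 3.24x.
Set SMB = MC: 253.37 - 3.24x = 50.24 + 0.73x → x* = 51.1662.
Height of the DWL triangle at x_m is SMB(x_m) − MC(x_m) = MEB(x_m) = 41.7491.
DWL = ½ × 10.5161 × 41.7491 = 219.5189.

DWL = 219.52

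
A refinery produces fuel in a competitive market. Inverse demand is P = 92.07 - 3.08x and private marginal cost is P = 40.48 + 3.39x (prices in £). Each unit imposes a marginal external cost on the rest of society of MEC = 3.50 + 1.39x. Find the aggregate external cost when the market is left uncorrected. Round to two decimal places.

Market equilibrium (private): 40.48 + 3.39x = 92.07 - 3.08x → x_m = 7.9737.
Total external cost = ∫₀^{x_m} (3.50 + 1.39x) dx = 3.50×7.9737 + ½×1.39×7.9737² = 72.0960.

£72.10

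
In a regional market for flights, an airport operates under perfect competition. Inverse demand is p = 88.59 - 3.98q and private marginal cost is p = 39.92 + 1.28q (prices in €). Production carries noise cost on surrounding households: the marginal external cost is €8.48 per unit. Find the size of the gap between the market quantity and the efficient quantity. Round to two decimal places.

1.61 units

Market equilibrium (private): 39.92 + 1.28q = 88.59 - 3.98q → q_m = 9.2529.
Social marginal cost = private MC + MEC = 48.40 + 1.28q.
Set SMC = demand: 48.40 + 1.28q = 88.59 - 3.98q → q* = 7.6407.
Gap = |9.2529 − 7.6407| = 1.6122.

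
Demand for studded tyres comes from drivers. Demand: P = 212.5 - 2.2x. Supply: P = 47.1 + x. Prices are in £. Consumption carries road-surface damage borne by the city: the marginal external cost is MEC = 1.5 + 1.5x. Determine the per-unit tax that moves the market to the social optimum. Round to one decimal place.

tax = £53.8 per unit

Social marginal benefit = demand − MEC = 211.0 - 3.7x.
Set SMB = MC: 211.0 - 3.7x = 47.1 + x → x* = 34.8723.
The Pigouvian tax equals MEC at x*: 1.5 + 1.5×34.8723 = 53.8085.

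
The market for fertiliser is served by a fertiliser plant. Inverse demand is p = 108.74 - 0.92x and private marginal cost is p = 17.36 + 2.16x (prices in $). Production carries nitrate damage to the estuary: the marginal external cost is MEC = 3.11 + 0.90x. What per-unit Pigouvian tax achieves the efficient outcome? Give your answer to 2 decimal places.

Social marginal cost = private MC + MEC = 20.47 + 3.06x.
Set SMC = demand: 20.47 + 3.06x = 108.74 - 0.92x → x* = 22.1784.
The Pigouvian tax equals MEC at x*: 3.11 + 0.90×22.1784 = 23.0706.

tax = $23.07 per unit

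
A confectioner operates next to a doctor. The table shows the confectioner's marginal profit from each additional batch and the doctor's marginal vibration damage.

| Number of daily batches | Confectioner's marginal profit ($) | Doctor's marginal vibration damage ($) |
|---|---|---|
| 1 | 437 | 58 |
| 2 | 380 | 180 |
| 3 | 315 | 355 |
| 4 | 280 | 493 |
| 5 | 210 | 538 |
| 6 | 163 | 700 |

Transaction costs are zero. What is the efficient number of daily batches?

2

Bargaining reaches the level where marginal profit last exceeds marginal vibration damage.
That holds through level 2 (380 ≥ 180) but not at 3 (315 < 355).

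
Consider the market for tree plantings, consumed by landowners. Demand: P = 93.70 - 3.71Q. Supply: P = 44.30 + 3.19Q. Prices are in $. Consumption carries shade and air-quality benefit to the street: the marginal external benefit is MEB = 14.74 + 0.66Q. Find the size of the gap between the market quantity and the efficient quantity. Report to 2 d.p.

3.12 units

Market equilibrium (private): 44.30 + 3.19Q = 93.70 - 3.71Q → Q_m = 7.1594.
Social marginal benefit = demand + MEB = 108.44 - 3.05Q.
Set SMB = MC: 108.44 - 3.05Q = 44.30 + 3.19Q → Q* = 10.2788.
Gap = |7.1594 − 10.2788| = 3.1194.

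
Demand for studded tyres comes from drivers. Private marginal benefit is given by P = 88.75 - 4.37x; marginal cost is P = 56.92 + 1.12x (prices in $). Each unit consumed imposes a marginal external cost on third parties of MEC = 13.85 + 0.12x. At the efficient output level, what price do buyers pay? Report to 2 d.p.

Social marginal benefit = demand − MEC = 74.90 - 4.49x.
Set SMB = MC: 74.90 - 4.49x = 56.92 + 1.12x → x* = 3.2050.
Consumer price on the demand curve at x*: 88.75 − 4.37×3.2050 = 74.7442.

P = $74.74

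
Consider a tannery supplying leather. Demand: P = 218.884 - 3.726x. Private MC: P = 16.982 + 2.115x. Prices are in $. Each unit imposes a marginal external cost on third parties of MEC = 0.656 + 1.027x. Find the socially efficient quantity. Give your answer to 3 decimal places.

x* = 29.302

Social marginal cost = private MC + MEC = 17.638 + 3.142x.
Set SMC = demand: 17.638 + 3.142x = 218.884 - 3.726x → x* = 29.3020.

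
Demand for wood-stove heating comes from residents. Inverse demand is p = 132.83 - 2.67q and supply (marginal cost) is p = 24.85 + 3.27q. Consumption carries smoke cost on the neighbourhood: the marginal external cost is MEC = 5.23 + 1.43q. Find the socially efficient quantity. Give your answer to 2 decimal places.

q* = 13.94

Social marginal benefit = demand − MEC = 127.60 - 4.10q.
Set SMB = MC: 127.60 - 4.10q = 24.85 + 3.27q → q* = 13.9417.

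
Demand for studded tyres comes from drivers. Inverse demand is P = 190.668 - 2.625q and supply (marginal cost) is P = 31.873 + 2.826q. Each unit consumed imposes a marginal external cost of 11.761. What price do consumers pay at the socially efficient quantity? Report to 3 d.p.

Social marginal benefit = demand − MEC = 178.907 - 2.625q.
Set SMB = MC: 178.907 - 2.625q = 31.873 + 2.826q → q* = 26.9738.
Consumer price on the demand curve at q*: 190.668 − 2.625×26.9738 = 119.8618.

P = 119.862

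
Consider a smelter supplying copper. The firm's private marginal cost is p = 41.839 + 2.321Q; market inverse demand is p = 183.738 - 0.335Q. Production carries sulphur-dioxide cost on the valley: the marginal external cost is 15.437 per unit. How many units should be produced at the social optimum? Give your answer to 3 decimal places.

Social marginal cost = private MC + MEC = 57.276 + 2.321Q.
Set SMC = demand: 57.276 + 2.321Q = 183.738 - 0.335Q → Q* = 47.6137.

Q* = 47.614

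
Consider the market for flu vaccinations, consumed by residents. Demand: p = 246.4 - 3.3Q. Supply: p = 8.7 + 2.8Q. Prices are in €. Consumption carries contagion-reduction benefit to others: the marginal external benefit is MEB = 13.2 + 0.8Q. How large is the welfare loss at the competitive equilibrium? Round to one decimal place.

DWL = €185.8

Market equilibrium (private): 8.7 + 2.8Q = 246.4 - 3.3Q → Q_m = 38.9672.
Social marginal benefit = demand + MEB = 259.6 - 2.5Q.
Set SMB = MC: 259.6 - 2.5Q = 8.7 + 2.8Q → Q* = 47.3396.
Between Q* and Q_m the wedge SMB − MC runs linearly from 0 to MEB(Q_m), so the loss is a triangle.
DWL = ½ × 8.3724 × 44.3738 = 185.7576.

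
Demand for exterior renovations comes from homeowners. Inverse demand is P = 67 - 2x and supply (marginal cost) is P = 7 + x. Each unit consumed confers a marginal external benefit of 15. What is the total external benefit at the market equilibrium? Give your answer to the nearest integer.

300

Market equilibrium (private): 7 + x = 67 - 2x → x_m = 20.0000.
Total external benefit = MEB × x_m = 15 × 20.0000 = 300.0000.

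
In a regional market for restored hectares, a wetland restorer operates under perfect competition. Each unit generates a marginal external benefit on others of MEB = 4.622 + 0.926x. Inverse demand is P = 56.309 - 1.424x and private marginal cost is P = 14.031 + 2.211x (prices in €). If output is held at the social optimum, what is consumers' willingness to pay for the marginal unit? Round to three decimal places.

Social marginal cost = private MC − MEB = 9.409 + 1.285x.
Set SMC = demand: 9.409 + 1.285x = 56.309 - 1.424x → x* = 17.3127.
Consumer price on the demand curve at x*: 56.309 − 1.424×17.3127 = 31.6557.

P = €31.656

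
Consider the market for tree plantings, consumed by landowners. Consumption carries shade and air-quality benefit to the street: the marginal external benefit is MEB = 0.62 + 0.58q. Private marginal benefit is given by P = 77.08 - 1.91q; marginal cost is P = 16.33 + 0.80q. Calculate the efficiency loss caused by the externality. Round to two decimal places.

DWL = 43.56

Market equilibrium (private): 16.33 + 0.80q = 77.08 - 1.91q → q_m = 22.4170.
Social marginal benefit = demand + MEB = 77.70 - 1.33q.
Set SMB = MC: 77.70 - 1.33q = 16.33 + 0.80q → q* = 28.8122.
The welfare-loss triangle has base |q_m − q*| and height MEB(q_m) (the vertical gap between SMB and MC is zero at q* and MEB at q_m).
DWL = ½ × 6.3952 × 13.6218 = 43.5571.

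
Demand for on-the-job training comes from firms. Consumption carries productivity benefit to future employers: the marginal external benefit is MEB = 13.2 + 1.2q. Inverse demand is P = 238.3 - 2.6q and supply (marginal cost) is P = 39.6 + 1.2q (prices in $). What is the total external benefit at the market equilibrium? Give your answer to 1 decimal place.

$2330.7

Market equilibrium (private): 39.6 + 1.2q = 238.3 - 2.6q → q_m = 52.2895.
Total external benefit = ∫₀^{q_m} (13.2 + 1.2q) dq = 13.2×52.2895 + ½×1.2×52.2895² = 2330.7365.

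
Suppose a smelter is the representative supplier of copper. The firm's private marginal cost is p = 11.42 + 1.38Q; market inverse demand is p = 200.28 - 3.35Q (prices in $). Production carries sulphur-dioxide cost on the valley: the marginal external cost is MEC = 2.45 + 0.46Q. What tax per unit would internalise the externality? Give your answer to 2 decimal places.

tax = $18.97 per unit

Social marginal cost = private MC + MEC = 13.87 + 1.84Q.
Set SMC = demand: 13.87 + 1.84Q = 200.28 - 3.35Q → Q* = 35.9171.
The Pigouvian tax equals MEC at Q*: 2.45 + 0.46×35.9171 = 18.9719.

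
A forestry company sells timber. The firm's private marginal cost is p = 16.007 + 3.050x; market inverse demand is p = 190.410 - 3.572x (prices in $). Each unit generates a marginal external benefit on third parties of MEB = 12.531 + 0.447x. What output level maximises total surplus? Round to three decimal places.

x* = 30.273

Social marginal cost = private MC − MEB = 3.476 + 2.603x.
Set SMC = demand: 3.476 + 2.603x = 190.410 - 3.572x → x* = 30.2727.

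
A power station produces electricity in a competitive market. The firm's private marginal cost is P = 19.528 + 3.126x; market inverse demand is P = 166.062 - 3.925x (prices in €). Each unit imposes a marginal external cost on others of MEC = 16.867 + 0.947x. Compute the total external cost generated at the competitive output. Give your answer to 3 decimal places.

€555.031

Market equilibrium (private): 19.528 + 3.126x = 166.062 - 3.925x → x_m = 20.7820.
Total external cost = ∫₀^{x_m} (16.867 + 0.947x) dx = 16.867×20.7820 + ½×0.947×20.7820² = 555.0306.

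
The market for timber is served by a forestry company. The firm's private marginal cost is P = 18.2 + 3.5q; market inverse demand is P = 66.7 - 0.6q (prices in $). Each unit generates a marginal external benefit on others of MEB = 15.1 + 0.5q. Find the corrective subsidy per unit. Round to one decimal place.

Social marginal cost = private MC − MEB = 3.1 + 3.0q.
Set SMC = demand: 3.1 + 3.0q = 66.7 - 0.6q → q* = 17.6667.
The Pigouvian subsidy equals MEB at q*: 15.1 + 0.5×17.6667 = 23.9334.

subsidy = $23.9 per unit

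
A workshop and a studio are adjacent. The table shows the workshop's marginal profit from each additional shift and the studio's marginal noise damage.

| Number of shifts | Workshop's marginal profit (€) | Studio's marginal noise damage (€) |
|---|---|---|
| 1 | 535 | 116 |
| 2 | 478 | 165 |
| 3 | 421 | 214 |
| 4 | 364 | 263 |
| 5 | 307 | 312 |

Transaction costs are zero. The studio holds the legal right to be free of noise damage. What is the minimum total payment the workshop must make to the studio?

€758

Efficient level: marginal profit ≥ marginal noise damage through level 4, so k* = 4.
With the studio holding the right, the workshop must at least compensate total damage at k*: 116 + 165 + 214 + 263 = 758.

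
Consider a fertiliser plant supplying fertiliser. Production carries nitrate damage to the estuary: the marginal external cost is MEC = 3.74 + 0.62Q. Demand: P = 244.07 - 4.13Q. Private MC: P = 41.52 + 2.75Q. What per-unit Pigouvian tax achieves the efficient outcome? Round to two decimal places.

tax = 20.17 per unit

Social marginal cost = private MC + MEC = 45.26 + 3.37Q.
Set SMC = demand: 45.26 + 3.37Q = 244.07 - 4.13Q → Q* = 26.5080.
The Pigouvian tax equals MEC at Q*: 3.74 + 0.62×26.5080 = 20.1750.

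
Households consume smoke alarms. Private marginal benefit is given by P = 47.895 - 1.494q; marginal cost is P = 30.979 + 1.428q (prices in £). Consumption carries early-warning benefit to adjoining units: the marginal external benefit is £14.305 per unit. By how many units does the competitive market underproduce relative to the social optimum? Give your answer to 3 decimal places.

4.896 units

Market equilibrium (private): 30.979 + 1.428q = 47.895 - 1.494q → q_m = 5.7892.
Social marginal benefit = demand + MEB = 62.200 - 1.494q.
Set SMB = MC: 62.200 - 1.494q = 30.979 + 1.428q → q* = 10.6848.
Gap = |5.7892 − 10.6848| = 4.8956.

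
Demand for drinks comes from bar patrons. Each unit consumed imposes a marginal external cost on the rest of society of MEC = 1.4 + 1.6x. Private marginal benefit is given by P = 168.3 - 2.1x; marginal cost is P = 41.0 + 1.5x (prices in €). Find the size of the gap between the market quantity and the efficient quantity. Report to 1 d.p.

11.1 units

Market equilibrium (private): 41.0 + 1.5x = 168.3 - 2.1x → x_m = 35.3611.
Social marginal benefit = demand − MEC = 166.9 - 3.7x.
Set SMB = MC: 166.9 - 3.7x = 41.0 + 1.5x → x* = 24.2115.
Gap = |35.3611 − 24.2115| = 11.1496.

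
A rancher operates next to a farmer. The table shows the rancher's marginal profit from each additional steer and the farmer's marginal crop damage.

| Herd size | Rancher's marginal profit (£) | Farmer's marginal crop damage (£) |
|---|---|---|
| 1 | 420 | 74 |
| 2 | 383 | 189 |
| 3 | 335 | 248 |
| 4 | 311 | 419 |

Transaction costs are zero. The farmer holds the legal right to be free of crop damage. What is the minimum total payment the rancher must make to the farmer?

£511

Efficient level: marginal profit ≥ marginal crop damage through level 3, so k* = 3.
With the farmer holding the right, the rancher must at least compensate total damage at k*: 74 + 189 + 248 = 511.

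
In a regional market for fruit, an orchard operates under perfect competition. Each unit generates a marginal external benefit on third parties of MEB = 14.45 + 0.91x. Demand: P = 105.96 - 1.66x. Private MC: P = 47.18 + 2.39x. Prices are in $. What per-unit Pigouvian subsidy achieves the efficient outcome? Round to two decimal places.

subsidy = $35.67 per unit

Social marginal cost = private MC − MEB = 32.73 + 1.48x.
Set SMC = demand: 32.73 + 1.48x = 105.96 - 1.66x → x* = 23.3217.
The Pigouvian subsidy equals MEB at x*: 14.45 + 0.91×23.3217 = 35.6727.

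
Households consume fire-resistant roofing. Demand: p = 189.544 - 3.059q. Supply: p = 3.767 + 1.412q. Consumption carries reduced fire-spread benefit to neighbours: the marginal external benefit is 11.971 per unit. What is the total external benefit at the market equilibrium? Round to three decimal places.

Market equilibrium (private): 3.767 + 1.412q = 189.544 - 3.059q → q_m = 41.5516.
Total external benefit = MEB × q_m = 11.971 × 41.5516 = 497.4142.

497.414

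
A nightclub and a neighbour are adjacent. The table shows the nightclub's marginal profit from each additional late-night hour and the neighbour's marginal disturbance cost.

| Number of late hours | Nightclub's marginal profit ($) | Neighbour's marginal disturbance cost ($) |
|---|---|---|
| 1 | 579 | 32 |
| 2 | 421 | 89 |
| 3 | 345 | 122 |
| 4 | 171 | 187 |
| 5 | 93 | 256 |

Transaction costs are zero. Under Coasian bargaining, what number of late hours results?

3

Bargaining reaches the level where marginal profit last exceeds marginal disturbance cost.
That holds through level 3 (345 ≥ 122) but not at 4 (171 < 187).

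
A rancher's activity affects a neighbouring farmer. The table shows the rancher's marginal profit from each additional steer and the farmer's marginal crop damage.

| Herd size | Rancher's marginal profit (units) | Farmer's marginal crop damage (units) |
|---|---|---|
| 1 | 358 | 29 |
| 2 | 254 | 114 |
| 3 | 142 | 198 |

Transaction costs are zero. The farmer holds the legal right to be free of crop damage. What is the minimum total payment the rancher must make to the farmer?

Efficient level: marginal profit ≥ marginal crop damage through level 2, so k* = 2.
With the farmer holding the right, the rancher must at least compensate total damage at k*: 29 + 114 = 143.

143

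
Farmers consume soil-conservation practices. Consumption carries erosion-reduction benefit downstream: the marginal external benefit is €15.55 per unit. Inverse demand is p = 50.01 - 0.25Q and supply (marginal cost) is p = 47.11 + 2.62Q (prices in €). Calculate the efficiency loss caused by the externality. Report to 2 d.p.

Market equilibrium (private): 47.11 + 2.62Q = 50.01 - 0.25Q → Q_m = 1.0105.
Social marginal benefit = demand + MEB = 65.56 - 0.25Q.
Set SMB = MC: 65.56 - 0.25Q = 47.11 + 2.62Q → Q* = 6.4286.
Between Q* and Q_m the wedge SMB − MC runs linearly from 0 to MEB(Q_m), so the loss is a triangle.
DWL = ½ × 5.4181 × 15.5500 = 42.1257.

DWL = €42.13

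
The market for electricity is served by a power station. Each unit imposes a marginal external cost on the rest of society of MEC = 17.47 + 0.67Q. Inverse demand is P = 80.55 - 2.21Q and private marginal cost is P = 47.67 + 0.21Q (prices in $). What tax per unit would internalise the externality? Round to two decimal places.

Social marginal cost = private MC + MEC = 65.14 + 0.88Q.
Set SMC = demand: 65.14 + 0.88Q = 80.55 - 2.21Q → Q* = 4.9871.
The Pigouvian tax equals MEC at Q*: 17.47 + 0.67×4.9871 = 20.8114.

tax = $20.81 per unit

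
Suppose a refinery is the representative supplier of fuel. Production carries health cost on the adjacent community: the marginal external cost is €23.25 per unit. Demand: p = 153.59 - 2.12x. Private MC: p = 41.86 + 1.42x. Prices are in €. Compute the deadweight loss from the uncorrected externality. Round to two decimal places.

DWL = €76.35

Market equilibrium (private): 41.86 + 1.42x = 153.59 - 2.12x → x_m = 31.5621.
Social marginal cost = private MC + MEC = 65.11 + 1.42x.
Set SMC = demand: 65.11 + 1.42x = 153.59 - 2.12x → x* = 24.9944.
Between x* and x_m the wedge SMC − demand runs linearly from 0 to MEC(x_m), so the loss is a triangle.
DWL = ½ × 6.5677 × 23.2500 = 76.3495.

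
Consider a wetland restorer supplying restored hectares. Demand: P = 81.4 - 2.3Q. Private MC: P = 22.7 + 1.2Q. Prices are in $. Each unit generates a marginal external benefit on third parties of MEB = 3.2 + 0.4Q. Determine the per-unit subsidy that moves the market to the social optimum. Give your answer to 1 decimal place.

Social marginal cost = private MC − MEB = 19.5 + 0.8Q.
Set SMC = demand: 19.5 + 0.8Q = 81.4 - 2.3Q → Q* = 19.9677.
The Pigouvian subsidy equals MEB at Q*: 3.2 + 0.4×19.9677 = 11.1871.

subsidy = $11.2 per unit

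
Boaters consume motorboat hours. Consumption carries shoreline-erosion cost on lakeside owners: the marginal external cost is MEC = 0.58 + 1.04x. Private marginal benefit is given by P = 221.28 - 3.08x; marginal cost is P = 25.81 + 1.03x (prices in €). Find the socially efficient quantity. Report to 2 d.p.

x* = 37.84

Social marginal benefit = demand − MEC = 220.70 - 4.12x.
Set SMB = MC: 220.70 - 4.12x = 25.81 + 1.03x → x* = 37.8427.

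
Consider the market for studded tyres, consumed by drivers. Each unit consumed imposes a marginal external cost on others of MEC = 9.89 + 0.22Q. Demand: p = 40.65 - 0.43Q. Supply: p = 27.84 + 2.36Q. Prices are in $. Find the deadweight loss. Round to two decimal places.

Market equilibrium (private): 27.84 + 2.36Q = 40.65 - 0.43Q → Q_m = 4.5914.
Social marginal benefit = demand − MEC = 30.76 - 0.65Q.
Set SMB = MC: 30.76 - 0.65Q = 27.84 + 2.36Q → Q* = 0.9701.
The welfare-loss triangle has base |Q_m − Q*| and height MEC(Q_m) (the vertical gap between SMB and MC is zero at Q* and MEC at Q_m).
DWL = ½ × 3.6213 × 10.9001 = 19.7363.

DWL = $19.74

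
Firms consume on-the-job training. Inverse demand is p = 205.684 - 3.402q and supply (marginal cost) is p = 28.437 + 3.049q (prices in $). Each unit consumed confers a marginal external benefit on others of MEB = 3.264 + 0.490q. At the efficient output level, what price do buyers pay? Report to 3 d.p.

Social marginal benefit = demand + MEB = 208.948 - 2.912q.
Set SMB = MC: 208.948 - 2.912q = 28.437 + 3.049q → q* = 30.2820.
Consumer price on the demand curve at q*: 205.684 − 3.402×30.2820 = 102.6646.

P = $102.665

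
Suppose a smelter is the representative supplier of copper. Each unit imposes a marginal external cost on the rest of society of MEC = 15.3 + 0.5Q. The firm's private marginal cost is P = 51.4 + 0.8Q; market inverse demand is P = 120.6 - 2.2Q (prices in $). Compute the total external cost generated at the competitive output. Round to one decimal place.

Market equilibrium (private): 51.4 + 0.8Q = 120.6 - 2.2Q → Q_m = 23.0667.
Total external cost = ∫₀^{Q_m} (15.3 + 0.5Q) dQ = 15.3×23.0667 + ½×0.5×23.0667² = 485.9387.

$485.9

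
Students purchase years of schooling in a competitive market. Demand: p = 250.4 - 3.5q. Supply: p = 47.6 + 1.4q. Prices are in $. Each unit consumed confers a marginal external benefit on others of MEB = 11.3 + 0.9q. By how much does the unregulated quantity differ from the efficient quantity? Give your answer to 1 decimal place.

12.1 units

Market equilibrium (private): 47.6 + 1.4q = 250.4 - 3.5q → q_m = 41.3878.
Social marginal benefit = demand + MEB = 261.7 - 2.6q.
Set SMB = MC: 261.7 - 2.6q = 47.6 + 1.4q → q* = 53.5250.
Gap = |41.3878 − 53.5250| = 12.1372.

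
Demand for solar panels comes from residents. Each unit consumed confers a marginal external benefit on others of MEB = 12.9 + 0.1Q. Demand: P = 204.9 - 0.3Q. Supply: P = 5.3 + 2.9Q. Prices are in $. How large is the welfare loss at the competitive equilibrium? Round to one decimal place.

Market equilibrium (private): 5.3 + 2.9Q = 204.9 - 0.3Q → Q_m = 62.3750.
Social marginal benefit = demand + MEB = 217.8 - 0.2Q.
Set SMB = MC: 217.8 - 0.2Q = 5.3 + 2.9Q → Q* = 68.5484.
The welfare-loss triangle has base |Q_m − Q*| and height MEB(Q_m) (the vertical gap between SMB and MC is zero at Q* and MEB at Q_m).
DWL = ½ × 6.1734 × 19.1375 = 59.0717.

DWL = $59.1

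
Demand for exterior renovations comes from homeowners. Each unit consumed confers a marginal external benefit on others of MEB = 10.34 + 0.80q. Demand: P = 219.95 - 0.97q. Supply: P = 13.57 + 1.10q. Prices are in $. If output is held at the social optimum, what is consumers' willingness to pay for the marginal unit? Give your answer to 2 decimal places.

Social marginal benefit = demand + MEB = 230.29 - 0.17q.
Set SMB = MC: 230.29 - 0.17q = 13.57 + 1.10q → q* = 170.6457.
Consumer price on the demand curve at q*: 219.95 − 0.97×170.6457 = 54.4237.

P = $54.42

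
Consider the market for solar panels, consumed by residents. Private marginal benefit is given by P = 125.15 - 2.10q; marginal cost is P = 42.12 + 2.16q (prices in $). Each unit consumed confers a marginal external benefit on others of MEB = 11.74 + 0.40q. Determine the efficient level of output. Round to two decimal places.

Social marginal benefit = demand + MEB = 136.89 - 1.70q.
Set SMB = MC: 136.89 - 1.70q = 42.12 + 2.16q → q* = 24.5518.

q* = 24.55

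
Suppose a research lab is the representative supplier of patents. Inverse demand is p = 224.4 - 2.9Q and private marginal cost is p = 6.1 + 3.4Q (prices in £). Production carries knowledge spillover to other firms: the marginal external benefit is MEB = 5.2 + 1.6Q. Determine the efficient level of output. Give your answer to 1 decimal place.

Social marginal cost = private MC − MEB = 0.9 + 1.8Q.
Set SMC = demand: 0.9 + 1.8Q = 224.4 - 2.9Q → Q* = 47.5532.

Q* = 47.6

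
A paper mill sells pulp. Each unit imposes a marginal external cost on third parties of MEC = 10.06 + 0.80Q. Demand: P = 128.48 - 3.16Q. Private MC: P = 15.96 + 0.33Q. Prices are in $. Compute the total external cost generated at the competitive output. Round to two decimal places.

$740.13

Market equilibrium (private): 15.96 + 0.33Q = 128.48 - 3.16Q → Q_m = 32.2407.
Total external cost = ∫₀^{Q_m} (10.06 + 0.80Q) dQ = 10.06×32.2407 + ½×0.80×32.2407² = 740.1265.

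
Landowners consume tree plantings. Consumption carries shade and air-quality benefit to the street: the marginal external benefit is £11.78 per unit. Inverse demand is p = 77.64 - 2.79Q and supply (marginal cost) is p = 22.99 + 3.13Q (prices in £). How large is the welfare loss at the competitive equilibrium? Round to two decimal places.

Market equilibrium (private): 22.99 + 3.13Q = 77.64 - 2.79Q → Q_m = 9.2314.
Social marginal benefit = demand + MEB = 89.42 - 2.79Q.
Set SMB = MC: 89.42 - 2.79Q = 22.99 + 3.13Q → Q* = 11.2213.
Height of the DWL triangle at Q_m is SMB(Q_m) − MC(Q_m) = MEB(Q_m) = 11.7800.
DWL = ½ × 1.9899 × 11.7800 = 11.7205.

DWL = £11.72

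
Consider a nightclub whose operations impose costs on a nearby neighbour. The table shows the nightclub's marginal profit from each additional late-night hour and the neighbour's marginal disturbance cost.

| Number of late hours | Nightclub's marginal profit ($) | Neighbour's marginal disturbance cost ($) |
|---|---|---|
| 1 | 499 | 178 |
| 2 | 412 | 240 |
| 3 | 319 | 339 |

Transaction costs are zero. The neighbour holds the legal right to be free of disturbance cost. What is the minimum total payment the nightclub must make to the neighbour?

$418

Efficient level: marginal profit ≥ marginal disturbance cost through level 2, so k* = 2.
With the neighbour holding the right, the nightclub must at least compensate total damage at k*: 178 + 240 = 418.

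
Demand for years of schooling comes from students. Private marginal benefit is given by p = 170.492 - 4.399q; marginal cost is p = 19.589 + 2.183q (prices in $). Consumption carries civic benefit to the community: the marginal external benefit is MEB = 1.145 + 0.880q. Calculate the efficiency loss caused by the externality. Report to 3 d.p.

Market equilibrium (private): 19.589 + 2.183q = 170.492 - 4.399q → q_m = 22.9266.
Social marginal benefit = demand + MEB = 171.637 - 3.519q.
Set SMB = MC: 171.637 - 3.519q = 19.589 + 2.183q → q* = 26.6657.
The welfare-loss triangle has base |q_m − q*| and height MEB(q_m) (the vertical gap between SMB and MC is zero at q* and MEB at q_m).
DWL = ½ × 3.7391 × 21.3204 = 39.8596.

DWL = $39.860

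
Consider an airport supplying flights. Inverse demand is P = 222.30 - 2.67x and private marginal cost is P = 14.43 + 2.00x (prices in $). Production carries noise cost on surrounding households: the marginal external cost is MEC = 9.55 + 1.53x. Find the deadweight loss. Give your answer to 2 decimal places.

Market equilibrium (private): 14.43 + 2.00x = 222.30 - 2.67x → x_m = 44.5118.
Social marginal cost = private MC + MEC = 23.98 + 3.53x.
Set SMC = demand: 23.98 + 3.53x = 222.30 - 2.67x → x* = 31.9871.
The loss is the area between SMC and demand from x* to x_m; with linear curves that's a triangle of height MEC(x_m).
DWL = ½ × 12.5247 × 77.6530 = 486.2903.

DWL = $486.29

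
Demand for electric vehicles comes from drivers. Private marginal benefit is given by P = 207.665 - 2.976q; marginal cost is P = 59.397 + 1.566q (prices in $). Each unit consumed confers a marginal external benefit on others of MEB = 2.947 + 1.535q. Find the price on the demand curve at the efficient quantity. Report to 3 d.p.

Social marginal benefit = demand + MEB = 210.612 - 1.441q.
Set SMB = MC: 210.612 - 1.441q = 59.397 + 1.566q → q* = 50.2877.
Consumer price on the demand curve at q*: 207.665 − 2.976×50.2877 = 58.0088.

P = $58.009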